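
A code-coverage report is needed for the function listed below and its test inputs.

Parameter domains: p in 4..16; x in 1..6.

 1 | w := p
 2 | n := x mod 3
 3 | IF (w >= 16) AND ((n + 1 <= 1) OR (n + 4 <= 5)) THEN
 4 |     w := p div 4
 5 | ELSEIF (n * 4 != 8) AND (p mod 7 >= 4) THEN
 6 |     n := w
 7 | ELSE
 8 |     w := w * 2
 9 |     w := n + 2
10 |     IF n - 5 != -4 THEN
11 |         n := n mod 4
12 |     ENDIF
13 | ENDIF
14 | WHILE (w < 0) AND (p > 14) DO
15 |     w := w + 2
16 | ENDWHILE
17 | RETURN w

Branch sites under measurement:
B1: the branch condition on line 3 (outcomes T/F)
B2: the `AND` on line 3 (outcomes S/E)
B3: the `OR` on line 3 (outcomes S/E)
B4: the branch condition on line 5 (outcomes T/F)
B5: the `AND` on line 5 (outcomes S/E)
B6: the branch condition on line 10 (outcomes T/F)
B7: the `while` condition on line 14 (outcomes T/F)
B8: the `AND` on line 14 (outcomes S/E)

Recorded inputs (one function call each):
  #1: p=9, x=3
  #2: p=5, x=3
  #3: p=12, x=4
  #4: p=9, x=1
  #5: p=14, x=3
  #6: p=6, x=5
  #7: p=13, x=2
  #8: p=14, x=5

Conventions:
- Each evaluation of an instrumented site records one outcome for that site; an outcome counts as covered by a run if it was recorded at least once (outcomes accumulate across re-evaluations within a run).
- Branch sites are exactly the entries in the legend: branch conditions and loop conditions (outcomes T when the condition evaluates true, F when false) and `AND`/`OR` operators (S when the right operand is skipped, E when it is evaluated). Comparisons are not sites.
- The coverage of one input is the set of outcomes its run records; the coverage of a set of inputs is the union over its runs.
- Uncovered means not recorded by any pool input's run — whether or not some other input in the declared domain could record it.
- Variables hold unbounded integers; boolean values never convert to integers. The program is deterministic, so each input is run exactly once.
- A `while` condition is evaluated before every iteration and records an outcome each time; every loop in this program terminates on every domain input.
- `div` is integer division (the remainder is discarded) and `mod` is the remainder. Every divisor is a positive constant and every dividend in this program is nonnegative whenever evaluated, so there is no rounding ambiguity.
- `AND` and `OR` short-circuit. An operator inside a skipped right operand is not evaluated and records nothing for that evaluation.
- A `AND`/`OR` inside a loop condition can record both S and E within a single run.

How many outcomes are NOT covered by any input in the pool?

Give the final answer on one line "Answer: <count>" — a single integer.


run #1 (p=9, x=3) runs B2->S, B1->F, B5->E, B4->F, B6->T, B8->S, B7->F; records B1=F, B2=S, B4=F, B5=E, B6=T, B7=F, B8=S
run #2 (p=5, x=3) runs B2->S, B1->F, B5->E, B4->T, B8->S, B7->F; records B1=F, B2=S, B4=T, B5=E, B7=F, B8=S
run #3 (p=12, x=4) runs B2->S, B1->F, B5->E, B4->T, B8->S, B7->F; records B1=F, B2=S, B4=T, B5=E, B7=F, B8=S
run #4 (p=9, x=1) runs B2->S, B1->F, B5->E, B4->F, B6->F, B8->S, B7->F; records B1=F, B2=S, B4=F, B5=E, B6=F, B7=F, B8=S
run #5 (p=14, x=3) runs B2->S, B1->F, B5->E, B4->F, B6->T, B8->S, B7->F; records B1=F, B2=S, B4=F, B5=E, B6=T, B7=F, B8=S
run #6 (p=6, x=5) runs B2->S, B1->F, B5->S, B4->F, B6->T, B8->S, B7->F; records B1=F, B2=S, B4=F, B5=S, B6=T, B7=F, B8=S
run #7 (p=13, x=2) runs B2->S, B1->F, B5->S, B4->F, B6->T, B8->S, B7->F; records B1=F, B2=S, B4=F, B5=S, B6=T, B7=F, B8=S
run #8 (p=14, x=5) runs B2->S, B1->F, B5->S, B4->F, B6->T, B8->S, B7->F; records B1=F, B2=S, B4=F, B5=S, B6=T, B7=F, B8=S
union over the pool: B1=F, B2=S, B4=T, B4=F, B5=S, B5=E, B6=T, B6=F, B7=F, B8=S
uncovered (6 of 16): B1=T, B2=E, B3=S, B3=E, B7=T, B8=E
Answer: 6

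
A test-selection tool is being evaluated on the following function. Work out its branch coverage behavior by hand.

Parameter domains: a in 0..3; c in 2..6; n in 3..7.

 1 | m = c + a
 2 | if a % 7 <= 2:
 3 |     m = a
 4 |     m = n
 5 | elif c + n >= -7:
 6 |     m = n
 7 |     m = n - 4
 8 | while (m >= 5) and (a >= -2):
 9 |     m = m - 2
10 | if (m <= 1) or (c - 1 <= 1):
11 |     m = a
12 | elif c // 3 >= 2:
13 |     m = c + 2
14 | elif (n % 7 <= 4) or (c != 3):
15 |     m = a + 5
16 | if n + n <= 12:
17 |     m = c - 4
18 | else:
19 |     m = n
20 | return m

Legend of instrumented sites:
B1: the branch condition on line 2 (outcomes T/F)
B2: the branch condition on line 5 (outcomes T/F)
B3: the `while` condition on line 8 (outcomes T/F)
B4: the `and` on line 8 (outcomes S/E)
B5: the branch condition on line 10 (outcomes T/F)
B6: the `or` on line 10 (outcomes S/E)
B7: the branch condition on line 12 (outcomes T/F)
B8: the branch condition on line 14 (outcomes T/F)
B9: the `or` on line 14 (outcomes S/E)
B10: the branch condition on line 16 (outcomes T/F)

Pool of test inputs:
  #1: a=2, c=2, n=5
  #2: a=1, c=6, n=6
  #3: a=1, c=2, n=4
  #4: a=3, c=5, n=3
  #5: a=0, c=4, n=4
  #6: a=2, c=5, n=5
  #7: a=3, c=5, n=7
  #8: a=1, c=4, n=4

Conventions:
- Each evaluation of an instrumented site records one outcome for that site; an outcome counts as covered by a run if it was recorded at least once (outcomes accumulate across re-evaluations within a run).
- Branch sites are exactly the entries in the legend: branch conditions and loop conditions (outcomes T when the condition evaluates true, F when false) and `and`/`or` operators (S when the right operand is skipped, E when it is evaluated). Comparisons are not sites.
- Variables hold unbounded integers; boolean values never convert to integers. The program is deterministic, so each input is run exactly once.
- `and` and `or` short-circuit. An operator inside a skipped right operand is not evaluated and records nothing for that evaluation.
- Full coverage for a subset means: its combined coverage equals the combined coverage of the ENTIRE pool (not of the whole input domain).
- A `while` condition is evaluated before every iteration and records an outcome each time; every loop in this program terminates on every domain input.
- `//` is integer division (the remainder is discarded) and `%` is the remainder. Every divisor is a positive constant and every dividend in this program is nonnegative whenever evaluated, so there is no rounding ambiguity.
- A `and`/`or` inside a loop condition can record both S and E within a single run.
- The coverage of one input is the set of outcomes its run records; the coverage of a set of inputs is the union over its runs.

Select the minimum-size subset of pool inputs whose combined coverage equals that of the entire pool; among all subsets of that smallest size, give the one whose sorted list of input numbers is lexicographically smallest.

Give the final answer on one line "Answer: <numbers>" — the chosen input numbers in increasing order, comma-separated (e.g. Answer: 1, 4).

#1 (a=2, c=2, n=5) -> B1->T, B4->E, B3->T, B4->S, B3->F, B6->E, B5->T, B10->T; covered: B1=T, B3=T, B3=F, B4=S, B4=E, B5=T, B6=E, B10=T
#2 (a=1, c=6, n=6) -> B1->T, B4->E, B3->T, B4->S, B3->F, B6->E, B5->F, B7->T, B10->T; covered: B1=T, B3=T, B3=F, B4=S, B4=E, B5=F, B6=E, B7=T, B10=T
#3 (a=1, c=2, n=4) -> B1->T, B4->S, B3->F, B6->E, B5->T, B10->T; covered: B1=T, B3=F, B4=S, B5=T, B6=E, B10=T
#4 (a=3, c=5, n=3) -> B1->F, B2->T, B4->S, B3->F, B6->S, B5->T, B10->T; covered: B1=F, B2=T, B3=F, B4=S, B5=T, B6=S, B10=T
#5 (a=0, c=4, n=4) -> B1->T, B4->S, B3->F, B6->E, B5->F, B7->F, B9->S, B8->T, B10->T; covered: B1=T, B3=F, B4=S, B5=F, B6=E, B7=F, B8=T, B9=S, B10=T
#6 (a=2, c=5, n=5) -> B1->T, B4->E, B3->T, B4->S, B3->F, B6->E, B5->F, B7->F, B9->E, B8->T, B10->T; covered: B1=T, B3=T, B3=F, B4=S, B4=E, B5=F, B6=E, B7=F, B8=T, B9=E, B10=T
#7 (a=3, c=5, n=7) -> B1->F, B2->T, B4->S, B3->F, B6->E, B5->F, B7->F, B9->S, B8->T, B10->F; covered: B1=F, B2=T, B3=F, B4=S, B5=F, B6=E, B7=F, B8=T, B9=S, B10=F
#8 (a=1, c=4, n=4) -> B1->T, B4->S, B3->F, B6->E, B5->F, B7->F, B9->S, B8->T, B10->T; covered: B1=T, B3=F, B4=S, B5=F, B6=E, B7=F, B8=T, B9=S, B10=T
the full pool covers 18 outcomes: B1=T, B1=F, B2=T, B3=T, B3=F, B4=S, B4=E, B5=T, B5=F, B6=S, B6=E, B7=T, B7=F, B8=T, B9=S, B9=E, B10=T, B10=F
checked all size-1 subsets: none covers 18 outcomes (max 11/18)
checked all size-2 subsets: none covers 18 outcomes (max 15/18)
checked all size-3 subsets: none covers 18 outcomes (max 17/18)
the canonical winner is {2, 4, 6, 7}: size 4, full 18-outcome coverage, earliest index list among size-4 covers

Answer: 2, 4, 6, 7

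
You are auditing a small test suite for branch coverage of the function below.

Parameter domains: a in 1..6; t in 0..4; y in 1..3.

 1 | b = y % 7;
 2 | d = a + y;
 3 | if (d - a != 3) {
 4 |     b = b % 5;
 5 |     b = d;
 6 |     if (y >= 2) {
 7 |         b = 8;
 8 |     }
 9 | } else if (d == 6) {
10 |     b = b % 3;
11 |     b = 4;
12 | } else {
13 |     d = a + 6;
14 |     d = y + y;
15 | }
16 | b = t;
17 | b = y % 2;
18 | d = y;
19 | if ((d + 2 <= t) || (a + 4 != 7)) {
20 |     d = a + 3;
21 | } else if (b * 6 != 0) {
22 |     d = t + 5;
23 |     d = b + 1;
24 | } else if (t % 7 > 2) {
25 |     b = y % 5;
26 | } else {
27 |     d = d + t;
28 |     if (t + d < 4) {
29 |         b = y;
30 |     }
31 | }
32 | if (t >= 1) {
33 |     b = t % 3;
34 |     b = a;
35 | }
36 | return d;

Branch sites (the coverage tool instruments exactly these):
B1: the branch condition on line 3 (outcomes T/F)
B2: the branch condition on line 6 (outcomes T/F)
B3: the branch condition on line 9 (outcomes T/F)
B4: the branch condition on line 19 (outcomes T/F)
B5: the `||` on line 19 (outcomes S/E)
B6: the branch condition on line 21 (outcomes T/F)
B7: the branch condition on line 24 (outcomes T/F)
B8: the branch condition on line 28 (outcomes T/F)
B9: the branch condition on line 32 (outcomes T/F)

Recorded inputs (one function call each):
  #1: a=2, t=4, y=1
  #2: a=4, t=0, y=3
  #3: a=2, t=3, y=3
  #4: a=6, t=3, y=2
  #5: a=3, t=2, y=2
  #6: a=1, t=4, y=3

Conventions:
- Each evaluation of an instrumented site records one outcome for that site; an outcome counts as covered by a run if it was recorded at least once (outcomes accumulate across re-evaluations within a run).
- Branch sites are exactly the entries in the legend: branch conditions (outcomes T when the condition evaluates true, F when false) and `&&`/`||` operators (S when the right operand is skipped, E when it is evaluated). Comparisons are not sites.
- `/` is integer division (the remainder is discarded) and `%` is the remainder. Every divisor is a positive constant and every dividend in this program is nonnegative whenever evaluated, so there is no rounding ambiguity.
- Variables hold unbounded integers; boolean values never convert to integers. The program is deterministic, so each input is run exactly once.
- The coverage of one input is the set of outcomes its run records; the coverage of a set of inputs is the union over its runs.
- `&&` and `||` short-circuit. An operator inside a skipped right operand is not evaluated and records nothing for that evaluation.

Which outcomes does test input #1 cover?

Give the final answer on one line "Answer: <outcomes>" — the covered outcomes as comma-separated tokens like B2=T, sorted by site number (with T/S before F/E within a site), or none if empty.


Event log for input #1 (a=2, t=4, y=1):
  B1->T, B2->F, B5->S, B4->T, B9->T
as a set, this run covers: B1=T, B2=F, B4=T, B5=S, B9=T
Answer: B1=T, B2=F, B4=T, B5=S, B9=T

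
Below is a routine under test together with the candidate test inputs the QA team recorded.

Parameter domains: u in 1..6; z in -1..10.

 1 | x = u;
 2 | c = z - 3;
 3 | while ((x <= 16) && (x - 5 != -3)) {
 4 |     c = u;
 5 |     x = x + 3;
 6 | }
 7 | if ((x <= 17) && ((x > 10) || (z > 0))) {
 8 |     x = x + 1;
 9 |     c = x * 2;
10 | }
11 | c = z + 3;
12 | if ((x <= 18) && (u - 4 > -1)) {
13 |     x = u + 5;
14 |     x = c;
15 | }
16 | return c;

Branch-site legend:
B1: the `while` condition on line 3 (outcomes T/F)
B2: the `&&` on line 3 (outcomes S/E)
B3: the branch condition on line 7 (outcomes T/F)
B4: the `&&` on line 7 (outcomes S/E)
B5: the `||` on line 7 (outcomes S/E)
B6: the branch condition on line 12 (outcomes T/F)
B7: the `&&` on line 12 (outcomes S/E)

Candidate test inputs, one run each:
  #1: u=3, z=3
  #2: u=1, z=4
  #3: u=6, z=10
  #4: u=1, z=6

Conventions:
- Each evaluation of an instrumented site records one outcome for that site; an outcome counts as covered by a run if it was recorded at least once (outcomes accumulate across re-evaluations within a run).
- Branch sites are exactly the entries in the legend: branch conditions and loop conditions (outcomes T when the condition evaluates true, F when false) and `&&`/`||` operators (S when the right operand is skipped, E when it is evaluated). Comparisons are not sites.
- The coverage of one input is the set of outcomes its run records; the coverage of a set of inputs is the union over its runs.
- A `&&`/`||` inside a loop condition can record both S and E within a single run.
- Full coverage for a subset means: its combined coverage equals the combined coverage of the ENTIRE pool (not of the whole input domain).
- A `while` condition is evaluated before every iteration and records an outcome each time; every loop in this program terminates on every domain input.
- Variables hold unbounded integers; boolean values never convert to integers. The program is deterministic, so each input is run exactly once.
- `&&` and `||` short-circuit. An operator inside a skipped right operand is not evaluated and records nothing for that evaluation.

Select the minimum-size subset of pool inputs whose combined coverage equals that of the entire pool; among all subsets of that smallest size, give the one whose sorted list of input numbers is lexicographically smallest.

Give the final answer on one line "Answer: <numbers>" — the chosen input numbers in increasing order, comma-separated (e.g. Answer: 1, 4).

test 1 (u=3, z=3) fires B2->E, B1->T, B2->E, B1->T, B2->E, B1->T, B2->E, B1->T, B2->E, B1->T, B2->S, B1->F, B4->S, B3->F, ...; hits B1=T, B1=F, B2=S, B2=E, B3=F, B4=S, B6=F, B7=E
test 2 (u=1, z=4) fires B2->E, B1->T, B2->E, B1->T, B2->E, B1->T, B2->E, B1->T, B2->E, B1->T, B2->E, B1->T, B2->S, B1->F, ...; hits B1=T, B1=F, B2=S, B2=E, B3=F, B4=S, B6=F, B7=S
test 3 (u=6, z=10) fires B2->E, B1->T, B2->E, B1->T, B2->E, B1->T, B2->E, B1->T, B2->S, B1->F, B4->S, B3->F, B7->E, B6->T; hits B1=T, B1=F, B2=S, B2=E, B3=F, B4=S, B6=T, B7=E
test 4 (u=1, z=6) fires B2->E, B1->T, B2->E, B1->T, B2->E, B1->T, B2->E, B1->T, B2->E, B1->T, B2->E, B1->T, B2->S, B1->F, ...; hits B1=T, B1=F, B2=S, B2=E, B3=F, B4=S, B6=F, B7=S
union over all inputs: B1=T, B1=F, B2=S, B2=E, B3=F, B4=S, B6=T, B6=F, B7=S, B7=E (10 outcomes)
checked all size-1 subsets: none covers 10 outcomes (max 8/10)
at size 2, {2, 3} reaches all 10 outcomes; every lexicographically earlier size-2 subset fails

Answer: 2, 3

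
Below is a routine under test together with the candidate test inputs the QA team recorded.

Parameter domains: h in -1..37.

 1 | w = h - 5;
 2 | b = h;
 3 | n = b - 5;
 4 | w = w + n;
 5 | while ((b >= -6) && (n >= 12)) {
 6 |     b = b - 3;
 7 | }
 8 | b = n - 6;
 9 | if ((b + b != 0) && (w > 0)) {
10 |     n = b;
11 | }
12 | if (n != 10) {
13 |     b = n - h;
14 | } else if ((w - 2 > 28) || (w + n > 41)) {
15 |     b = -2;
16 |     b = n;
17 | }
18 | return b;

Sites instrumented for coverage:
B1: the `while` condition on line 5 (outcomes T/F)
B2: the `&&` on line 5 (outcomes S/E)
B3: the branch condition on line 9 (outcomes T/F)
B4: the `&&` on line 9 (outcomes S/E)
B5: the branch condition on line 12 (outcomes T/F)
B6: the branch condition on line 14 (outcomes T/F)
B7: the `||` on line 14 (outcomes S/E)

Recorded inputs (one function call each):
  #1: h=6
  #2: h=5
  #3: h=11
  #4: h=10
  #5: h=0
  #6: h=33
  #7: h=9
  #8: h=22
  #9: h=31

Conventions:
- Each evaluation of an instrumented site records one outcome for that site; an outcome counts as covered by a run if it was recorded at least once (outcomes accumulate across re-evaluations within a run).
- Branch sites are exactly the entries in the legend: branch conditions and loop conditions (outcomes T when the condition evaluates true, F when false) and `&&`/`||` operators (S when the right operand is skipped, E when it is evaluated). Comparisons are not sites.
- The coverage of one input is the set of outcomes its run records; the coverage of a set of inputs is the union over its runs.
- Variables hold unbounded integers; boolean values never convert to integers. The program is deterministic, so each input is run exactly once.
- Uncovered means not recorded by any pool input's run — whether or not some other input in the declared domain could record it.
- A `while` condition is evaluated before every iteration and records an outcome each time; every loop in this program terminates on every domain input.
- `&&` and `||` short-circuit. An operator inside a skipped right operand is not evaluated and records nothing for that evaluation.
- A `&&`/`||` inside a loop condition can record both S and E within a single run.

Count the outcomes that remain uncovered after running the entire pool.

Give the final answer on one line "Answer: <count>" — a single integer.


test 1 (h=6) fires B2->E, B1->F, B4->E, B3->T, B5->T; hits B1=F, B2=E, B3=T, B4=E, B5=T
test 2 (h=5) fires B2->E, B1->F, B4->E, B3->F, B5->T; hits B1=F, B2=E, B3=F, B4=E, B5=T
test 3 (h=11) fires B2->E, B1->F, B4->S, B3->F, B5->T; hits B1=F, B2=E, B3=F, B4=S, B5=T
test 4 (h=10) fires B2->E, B1->F, B4->E, B3->T, B5->T; hits B1=F, B2=E, B3=T, B4=E, B5=T
test 5 (h=0) fires B2->E, B1->F, B4->E, B3->F, B5->T; hits B1=F, B2=E, B3=F, B4=E, B5=T
test 6 (h=33) fires B2->E, B1->T, B2->E, B1->T, B2->E, B1->T, B2->E, B1->T, B2->E, B1->T, B2->E, B1->T, B2->E, B1->T, ...; hits B1=T, B1=F, B2=S, B2=E, B3=T, B4=E, B5=T
test 7 (h=9) fires B2->E, B1->F, B4->E, B3->T, B5->T; hits B1=F, B2=E, B3=T, B4=E, B5=T
test 8 (h=22) fires B2->E, B1->T, B2->E, B1->T, B2->E, B1->T, B2->E, B1->T, B2->E, B1->T, B2->E, B1->T, B2->E, B1->T, ...; hits B1=T, B1=F, B2=S, B2=E, B3=T, B4=E, B5=T
test 9 (h=31) fires B2->E, B1->T, B2->E, B1->T, B2->E, B1->T, B2->E, B1->T, B2->E, B1->T, B2->E, B1->T, B2->E, B1->T, ...; hits B1=T, B1=F, B2=S, B2=E, B3=T, B4=E, B5=T
union over the pool: B1=T, B1=F, B2=S, B2=E, B3=T, B3=F, B4=S, B4=E, B5=T
uncovered (5 of 14): B5=F, B6=T, B6=F, B7=S, B7=E
Answer: 5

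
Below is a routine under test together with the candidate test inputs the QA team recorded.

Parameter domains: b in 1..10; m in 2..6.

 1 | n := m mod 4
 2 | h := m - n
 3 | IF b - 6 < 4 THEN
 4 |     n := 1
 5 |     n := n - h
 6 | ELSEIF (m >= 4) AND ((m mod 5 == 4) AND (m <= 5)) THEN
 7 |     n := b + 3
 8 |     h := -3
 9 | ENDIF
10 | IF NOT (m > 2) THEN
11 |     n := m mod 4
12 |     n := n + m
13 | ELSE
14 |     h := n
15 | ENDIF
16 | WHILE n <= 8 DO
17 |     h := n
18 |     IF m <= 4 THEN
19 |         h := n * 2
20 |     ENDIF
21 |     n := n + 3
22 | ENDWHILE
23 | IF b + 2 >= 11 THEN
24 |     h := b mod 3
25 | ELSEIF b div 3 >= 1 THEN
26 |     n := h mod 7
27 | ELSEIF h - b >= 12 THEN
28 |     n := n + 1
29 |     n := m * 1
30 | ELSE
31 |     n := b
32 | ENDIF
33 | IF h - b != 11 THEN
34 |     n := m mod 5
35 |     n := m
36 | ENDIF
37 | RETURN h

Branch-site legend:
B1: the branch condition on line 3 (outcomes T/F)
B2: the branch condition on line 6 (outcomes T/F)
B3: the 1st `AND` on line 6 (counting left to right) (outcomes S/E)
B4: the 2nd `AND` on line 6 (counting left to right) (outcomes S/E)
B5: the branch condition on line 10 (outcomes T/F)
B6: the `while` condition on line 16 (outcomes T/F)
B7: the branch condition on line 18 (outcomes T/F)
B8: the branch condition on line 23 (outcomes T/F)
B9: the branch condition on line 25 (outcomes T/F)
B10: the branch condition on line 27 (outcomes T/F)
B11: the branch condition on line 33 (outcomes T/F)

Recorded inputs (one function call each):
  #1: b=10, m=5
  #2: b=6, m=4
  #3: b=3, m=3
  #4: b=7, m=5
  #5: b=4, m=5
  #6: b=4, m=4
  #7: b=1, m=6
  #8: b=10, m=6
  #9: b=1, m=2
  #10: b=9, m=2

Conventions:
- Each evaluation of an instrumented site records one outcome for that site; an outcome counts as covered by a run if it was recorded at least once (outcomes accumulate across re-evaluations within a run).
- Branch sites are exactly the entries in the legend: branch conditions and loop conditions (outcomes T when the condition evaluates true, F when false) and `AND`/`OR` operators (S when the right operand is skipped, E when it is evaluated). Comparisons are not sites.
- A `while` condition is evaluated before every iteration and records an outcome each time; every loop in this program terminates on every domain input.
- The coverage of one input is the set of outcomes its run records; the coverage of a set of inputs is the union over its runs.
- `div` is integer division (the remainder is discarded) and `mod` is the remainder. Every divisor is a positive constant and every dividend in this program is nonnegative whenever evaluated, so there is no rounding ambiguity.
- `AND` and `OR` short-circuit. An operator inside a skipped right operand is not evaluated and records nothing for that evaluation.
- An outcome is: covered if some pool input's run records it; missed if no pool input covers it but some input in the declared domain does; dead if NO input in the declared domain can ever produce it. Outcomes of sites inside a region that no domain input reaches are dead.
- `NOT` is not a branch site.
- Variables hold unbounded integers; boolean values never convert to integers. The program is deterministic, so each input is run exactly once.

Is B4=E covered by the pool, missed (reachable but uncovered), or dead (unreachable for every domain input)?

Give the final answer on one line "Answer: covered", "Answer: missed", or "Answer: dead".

no pool input records B4=E
but domain input (b=10, m=4) does record it -> reachable, so missed

Answer: missed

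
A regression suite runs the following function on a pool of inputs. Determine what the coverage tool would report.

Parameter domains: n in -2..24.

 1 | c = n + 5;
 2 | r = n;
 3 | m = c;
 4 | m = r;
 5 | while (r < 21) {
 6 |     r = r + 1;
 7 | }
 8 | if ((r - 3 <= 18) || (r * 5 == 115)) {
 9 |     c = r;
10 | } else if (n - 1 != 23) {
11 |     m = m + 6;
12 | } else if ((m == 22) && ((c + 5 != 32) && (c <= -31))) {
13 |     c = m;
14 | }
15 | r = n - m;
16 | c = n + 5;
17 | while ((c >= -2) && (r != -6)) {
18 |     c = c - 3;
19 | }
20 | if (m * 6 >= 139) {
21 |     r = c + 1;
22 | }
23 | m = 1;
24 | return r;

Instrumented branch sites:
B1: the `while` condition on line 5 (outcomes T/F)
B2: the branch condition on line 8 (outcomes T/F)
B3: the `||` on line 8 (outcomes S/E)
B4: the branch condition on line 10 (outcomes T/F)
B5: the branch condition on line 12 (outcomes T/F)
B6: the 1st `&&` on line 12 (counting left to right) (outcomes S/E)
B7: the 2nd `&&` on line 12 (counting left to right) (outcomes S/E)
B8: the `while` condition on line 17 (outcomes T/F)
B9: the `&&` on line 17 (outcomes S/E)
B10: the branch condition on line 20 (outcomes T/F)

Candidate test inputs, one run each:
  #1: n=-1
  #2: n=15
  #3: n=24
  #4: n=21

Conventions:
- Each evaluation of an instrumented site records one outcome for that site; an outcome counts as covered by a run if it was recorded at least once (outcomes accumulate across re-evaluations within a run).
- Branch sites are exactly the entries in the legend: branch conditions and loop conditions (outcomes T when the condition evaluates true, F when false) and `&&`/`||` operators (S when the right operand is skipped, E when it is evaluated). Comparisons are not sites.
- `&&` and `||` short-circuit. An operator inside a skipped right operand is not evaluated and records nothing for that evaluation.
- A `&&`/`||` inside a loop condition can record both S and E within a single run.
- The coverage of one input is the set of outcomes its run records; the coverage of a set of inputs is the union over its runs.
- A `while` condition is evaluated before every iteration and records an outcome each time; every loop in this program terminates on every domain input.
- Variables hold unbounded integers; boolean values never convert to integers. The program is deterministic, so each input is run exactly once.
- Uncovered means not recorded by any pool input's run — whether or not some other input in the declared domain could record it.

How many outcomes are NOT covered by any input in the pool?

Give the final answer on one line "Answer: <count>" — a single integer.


input #1, n=-1: events B1->T, B1->T, B1->T, B1->T, B1->T, B1->T, B1->T, B1->T, B1->T, B1->T, B1->T, B1->T, B1->T, B1->T, ...; outcomes B1=T, B1=F, B2=T, B3=S, B8=T, B8=F, B9=S, B9=E, B10=F
input #2, n=15: events B1->T, B1->T, B1->T, B1->T, B1->T, B1->T, B1->F, B3->S, B2->T, B9->E, B8->T, B9->E, B8->T, B9->E, ...; outcomes B1=T, B1=F, B2=T, B3=S, B8=T, B8=F, B9=S, B9=E, B10=F
input #3, n=24: events B1->F, B3->E, B2->F, B4->F, B6->S, B5->F, B9->E, B8->T, B9->E, B8->T, B9->E, B8->T, B9->E, B8->T, ...; outcomes B1=F, B2=F, B3=E, B4=F, B5=F, B6=S, B8=T, B8=F, B9=S, B9=E, B10=T
input #4, n=21: events B1->F, B3->S, B2->T, B9->E, B8->T, B9->E, B8->T, B9->E, B8->T, B9->E, B8->T, B9->E, B8->T, B9->E, ...; outcomes B1=F, B2=T, B3=S, B8=T, B8=F, B9=S, B9=E, B10=F
union over the pool: B1=T, B1=F, B2=T, B2=F, B3=S, B3=E, B4=F, B5=F, B6=S, B8=T, B8=F, B9=S, B9=E, B10=T, B10=F
uncovered (5 of 20): B4=T, B5=T, B6=E, B7=S, B7=E
Answer: 5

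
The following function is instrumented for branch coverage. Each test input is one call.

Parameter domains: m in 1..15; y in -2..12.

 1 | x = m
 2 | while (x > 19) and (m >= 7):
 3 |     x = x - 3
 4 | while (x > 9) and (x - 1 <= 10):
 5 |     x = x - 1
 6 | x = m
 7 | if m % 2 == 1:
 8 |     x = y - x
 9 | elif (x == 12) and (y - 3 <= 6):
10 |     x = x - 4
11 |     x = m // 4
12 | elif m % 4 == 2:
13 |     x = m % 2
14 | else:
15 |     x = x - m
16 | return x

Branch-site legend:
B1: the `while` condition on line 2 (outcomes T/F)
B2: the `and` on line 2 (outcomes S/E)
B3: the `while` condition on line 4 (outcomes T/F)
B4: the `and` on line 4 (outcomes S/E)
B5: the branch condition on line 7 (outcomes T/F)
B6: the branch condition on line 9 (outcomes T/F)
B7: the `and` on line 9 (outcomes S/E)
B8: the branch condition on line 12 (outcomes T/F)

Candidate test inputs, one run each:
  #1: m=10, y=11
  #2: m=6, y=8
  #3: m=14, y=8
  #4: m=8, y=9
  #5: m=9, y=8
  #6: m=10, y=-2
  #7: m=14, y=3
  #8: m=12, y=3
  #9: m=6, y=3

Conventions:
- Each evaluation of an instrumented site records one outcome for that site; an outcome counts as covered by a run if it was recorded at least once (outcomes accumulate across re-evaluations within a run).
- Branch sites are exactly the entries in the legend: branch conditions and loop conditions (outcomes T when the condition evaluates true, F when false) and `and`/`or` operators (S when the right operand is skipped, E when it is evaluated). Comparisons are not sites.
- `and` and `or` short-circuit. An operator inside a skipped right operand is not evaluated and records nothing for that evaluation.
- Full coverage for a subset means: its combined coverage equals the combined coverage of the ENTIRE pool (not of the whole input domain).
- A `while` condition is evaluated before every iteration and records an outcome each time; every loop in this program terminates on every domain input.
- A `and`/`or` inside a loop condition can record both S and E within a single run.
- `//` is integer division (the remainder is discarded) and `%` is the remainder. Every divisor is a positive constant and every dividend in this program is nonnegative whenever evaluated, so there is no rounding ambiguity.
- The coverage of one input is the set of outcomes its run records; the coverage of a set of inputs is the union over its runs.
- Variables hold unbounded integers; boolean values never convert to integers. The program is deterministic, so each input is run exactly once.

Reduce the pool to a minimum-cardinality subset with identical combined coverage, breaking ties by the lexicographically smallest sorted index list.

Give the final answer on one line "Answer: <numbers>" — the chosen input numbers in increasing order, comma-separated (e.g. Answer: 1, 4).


input #1, m=10, y=11: events B2->S, B1->F, B4->E, B3->T, B4->S, B3->F, B5->F, B7->S, B6->F, B8->T; outcomes B1=F, B2=S, B3=T, B3=F, B4=S, B4=E, B5=F, B6=F, B7=S, B8=T
input #2, m=6, y=8: events B2->S, B1->F, B4->S, B3->F, B5->F, B7->S, B6->F, B8->T; outcomes B1=F, B2=S, B3=F, B4=S, B5=F, B6=F, B7=S, B8=T
input #3, m=14, y=8: events B2->S, B1->F, B4->E, B3->F, B5->F, B7->S, B6->F, B8->T; outcomes B1=F, B2=S, B3=F, B4=E, B5=F, B6=F, B7=S, B8=T
input #4, m=8, y=9: events B2->S, B1->F, B4->S, B3->F, B5->F, B7->S, B6->F, B8->F; outcomes B1=F, B2=S, B3=F, B4=S, B5=F, B6=F, B7=S, B8=F
input #5, m=9, y=8: events B2->S, B1->F, B4->S, B3->F, B5->T; outcomes B1=F, B2=S, B3=F, B4=S, B5=T
input #6, m=10, y=-2: events B2->S, B1->F, B4->E, B3->T, B4->S, B3->F, B5->F, B7->S, B6->F, B8->T; outcomes B1=F, B2=S, B3=T, B3=F, B4=S, B4=E, B5=F, B6=F, B7=S, B8=T
input #7, m=14, y=3: events B2->S, B1->F, B4->E, B3->F, B5->F, B7->S, B6->F, B8->T; outcomes B1=F, B2=S, B3=F, B4=E, B5=F, B6=F, B7=S, B8=T
input #8, m=12, y=3: events B2->S, B1->F, B4->E, B3->F, B5->F, B7->E, B6->T; outcomes B1=F, B2=S, B3=F, B4=E, B5=F, B6=T, B7=E
input #9, m=6, y=3: events B2->S, B1->F, B4->S, B3->F, B5->F, B7->S, B6->F, B8->T; outcomes B1=F, B2=S, B3=F, B4=S, B5=F, B6=F, B7=S, B8=T
the full pool covers 14 outcomes: B1=F, B2=S, B3=T, B3=F, B4=S, B4=E, B5=T, B5=F, B6=T, B6=F, B7=S, B7=E, B8=T, B8=F
no size-1 subset reaches all 14 outcomes (best union: 10/14)
no size-2 subset reaches all 14 outcomes (best union: 12/14)
no size-3 subset reaches all 14 outcomes (best union: 13/14)
at size 4, {1, 4, 5, 8} reaches all 14 outcomes; every lexicographically earlier size-4 subset fails
Answer: 1, 4, 5, 8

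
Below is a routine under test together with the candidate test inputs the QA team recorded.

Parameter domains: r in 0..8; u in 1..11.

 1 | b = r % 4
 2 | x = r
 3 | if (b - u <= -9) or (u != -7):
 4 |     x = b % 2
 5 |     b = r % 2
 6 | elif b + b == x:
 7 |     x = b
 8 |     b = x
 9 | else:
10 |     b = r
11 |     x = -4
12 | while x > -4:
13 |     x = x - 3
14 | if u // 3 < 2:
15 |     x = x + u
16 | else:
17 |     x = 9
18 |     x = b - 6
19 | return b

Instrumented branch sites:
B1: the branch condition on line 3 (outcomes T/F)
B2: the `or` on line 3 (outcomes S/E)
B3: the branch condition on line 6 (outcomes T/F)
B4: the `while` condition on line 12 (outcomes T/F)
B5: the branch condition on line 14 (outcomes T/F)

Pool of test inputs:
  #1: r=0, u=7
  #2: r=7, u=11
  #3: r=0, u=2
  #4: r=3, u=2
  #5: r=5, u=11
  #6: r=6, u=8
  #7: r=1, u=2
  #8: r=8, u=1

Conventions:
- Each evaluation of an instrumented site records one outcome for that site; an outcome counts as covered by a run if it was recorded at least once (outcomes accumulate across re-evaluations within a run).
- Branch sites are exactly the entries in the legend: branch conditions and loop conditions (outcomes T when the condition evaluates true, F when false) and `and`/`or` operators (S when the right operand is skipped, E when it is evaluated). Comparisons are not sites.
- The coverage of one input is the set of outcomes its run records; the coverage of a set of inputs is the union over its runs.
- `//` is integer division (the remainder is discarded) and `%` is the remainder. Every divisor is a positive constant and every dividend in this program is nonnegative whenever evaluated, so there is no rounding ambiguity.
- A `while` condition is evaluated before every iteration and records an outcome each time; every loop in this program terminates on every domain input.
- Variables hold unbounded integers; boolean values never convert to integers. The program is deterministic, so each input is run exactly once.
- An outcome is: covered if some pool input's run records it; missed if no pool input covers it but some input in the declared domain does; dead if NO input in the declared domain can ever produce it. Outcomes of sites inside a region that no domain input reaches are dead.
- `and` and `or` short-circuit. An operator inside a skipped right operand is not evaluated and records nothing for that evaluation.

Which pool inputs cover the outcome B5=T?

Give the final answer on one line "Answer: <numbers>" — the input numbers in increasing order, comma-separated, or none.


input #1 (r=0, u=7): misses B5=T
input #2 (r=7, u=11): misses B5=T
input #3 (r=0, u=2): covers B5=T
input #4 (r=3, u=2): covers B5=T
input #5 (r=5, u=11): misses B5=T
input #6 (r=6, u=8): misses B5=T
input #7 (r=1, u=2): covers B5=T
input #8 (r=8, u=1): covers B5=T
Answer: 3, 4, 7, 8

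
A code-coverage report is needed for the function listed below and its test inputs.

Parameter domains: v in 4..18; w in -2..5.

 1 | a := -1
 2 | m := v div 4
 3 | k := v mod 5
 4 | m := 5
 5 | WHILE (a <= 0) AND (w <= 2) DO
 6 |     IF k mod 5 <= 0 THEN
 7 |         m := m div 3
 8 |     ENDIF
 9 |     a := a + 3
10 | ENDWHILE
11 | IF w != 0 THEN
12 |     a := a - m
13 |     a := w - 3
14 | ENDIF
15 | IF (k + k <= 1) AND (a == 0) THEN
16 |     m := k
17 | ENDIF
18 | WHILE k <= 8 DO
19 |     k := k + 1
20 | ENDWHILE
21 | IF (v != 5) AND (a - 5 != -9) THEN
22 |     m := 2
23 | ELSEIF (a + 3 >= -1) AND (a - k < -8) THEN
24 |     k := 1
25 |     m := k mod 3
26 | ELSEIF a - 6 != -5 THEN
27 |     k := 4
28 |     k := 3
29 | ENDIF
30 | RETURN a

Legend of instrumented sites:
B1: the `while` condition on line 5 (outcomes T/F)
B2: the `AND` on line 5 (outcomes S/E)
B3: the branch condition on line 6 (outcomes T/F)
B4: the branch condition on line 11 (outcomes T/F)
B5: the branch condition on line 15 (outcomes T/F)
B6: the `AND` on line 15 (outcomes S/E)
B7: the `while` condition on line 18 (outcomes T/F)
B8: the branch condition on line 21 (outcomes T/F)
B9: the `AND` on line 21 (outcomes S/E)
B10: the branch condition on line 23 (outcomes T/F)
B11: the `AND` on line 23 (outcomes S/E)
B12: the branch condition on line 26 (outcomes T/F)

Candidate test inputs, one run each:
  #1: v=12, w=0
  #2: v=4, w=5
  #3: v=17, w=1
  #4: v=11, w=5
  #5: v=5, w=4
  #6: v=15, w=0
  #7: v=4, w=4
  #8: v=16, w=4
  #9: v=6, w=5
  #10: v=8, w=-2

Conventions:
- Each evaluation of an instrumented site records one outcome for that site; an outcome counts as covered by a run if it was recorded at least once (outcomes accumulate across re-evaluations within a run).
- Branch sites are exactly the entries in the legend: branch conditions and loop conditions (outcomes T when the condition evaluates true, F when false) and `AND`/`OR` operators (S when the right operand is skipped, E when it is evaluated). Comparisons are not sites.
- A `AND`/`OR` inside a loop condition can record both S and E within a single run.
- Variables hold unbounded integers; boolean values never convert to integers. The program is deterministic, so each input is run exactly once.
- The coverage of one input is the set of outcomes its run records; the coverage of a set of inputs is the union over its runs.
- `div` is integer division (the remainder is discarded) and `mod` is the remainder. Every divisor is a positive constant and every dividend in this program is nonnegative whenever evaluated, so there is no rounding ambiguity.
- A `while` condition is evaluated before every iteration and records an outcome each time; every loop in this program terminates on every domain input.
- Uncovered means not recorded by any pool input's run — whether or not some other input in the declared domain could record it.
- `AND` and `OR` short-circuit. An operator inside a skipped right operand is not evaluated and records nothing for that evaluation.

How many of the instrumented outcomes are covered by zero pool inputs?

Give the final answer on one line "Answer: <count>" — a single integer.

run #1 (v=12, w=0) runs B2->E, B1->T, B3->F, B2->S, B1->F, B4->F, B6->S, B5->F, B7->T, B7->T, B7->T, B7->T, B7->T, B7->T, ...; records B1=T, B1=F, B2=S, B2=E, B3=F, B4=F, B5=F, B6=S, B7=T, B7=F, B8=T, B9=E
run #2 (v=4, w=5) runs B2->E, B1->F, B4->T, B6->S, B5->F, B7->T, B7->T, B7->T, B7->T, B7->T, B7->F, B9->E, B8->T; records B1=F, B2=E, B4=T, B5=F, B6=S, B7=T, B7=F, B8=T, B9=E
run #3 (v=17, w=1) runs B2->E, B1->T, B3->F, B2->S, B1->F, B4->T, B6->S, B5->F, B7->T, B7->T, B7->T, B7->T, B7->T, B7->T, ...; records B1=T, B1=F, B2=S, B2=E, B3=F, B4=T, B5=F, B6=S, B7=T, B7=F, B8=T, B9=E
run #4 (v=11, w=5) runs B2->E, B1->F, B4->T, B6->S, B5->F, B7->T, B7->T, B7->T, B7->T, B7->T, B7->T, B7->T, B7->T, B7->F, ...; records B1=F, B2=E, B4=T, B5=F, B6=S, B7=T, B7=F, B8=T, B9=E
run #5 (v=5, w=4) runs B2->E, B1->F, B4->T, B6->E, B5->F, B7->T, B7->T, B7->T, B7->T, B7->T, B7->T, B7->T, B7->T, B7->T, ...; records B1=F, B2=E, B4=T, B5=F, B6=E, B7=T, B7=F, B8=F, B9=S, B10=F, B11=E, B12=F
run #6 (v=15, w=0) runs B2->E, B1->T, B3->T, B2->S, B1->F, B4->F, B6->E, B5->F, B7->T, B7->T, B7->T, B7->T, B7->T, B7->T, ...; records B1=T, B1=F, B2=S, B2=E, B3=T, B4=F, B5=F, B6=E, B7=T, B7=F, B8=T, B9=E
run #7 (v=4, w=4) runs B2->E, B1->F, B4->T, B6->S, B5->F, B7->T, B7->T, B7->T, B7->T, B7->T, B7->F, B9->E, B8->T; records B1=F, B2=E, B4=T, B5=F, B6=S, B7=T, B7=F, B8=T, B9=E
run #8 (v=16, w=4) runs B2->E, B1->F, B4->T, B6->S, B5->F, B7->T, B7->T, B7->T, B7->T, B7->T, B7->T, B7->T, B7->T, B7->F, ...; records B1=F, B2=E, B4=T, B5=F, B6=S, B7=T, B7=F, B8=T, B9=E
run #9 (v=6, w=5) runs B2->E, B1->F, B4->T, B6->S, B5->F, B7->T, B7->T, B7->T, B7->T, B7->T, B7->T, B7->T, B7->T, B7->F, ...; records B1=F, B2=E, B4=T, B5=F, B6=S, B7=T, B7=F, B8=T, B9=E
run #10 (v=8, w=-2) runs B2->E, B1->T, B3->F, B2->S, B1->F, B4->T, B6->S, B5->F, B7->T, B7->T, B7->T, B7->T, B7->T, B7->T, ...; records B1=T, B1=F, B2=S, B2=E, B3=F, B4=T, B5=F, B6=S, B7=T, B7=F, B8=T, B9=E
union over the pool: B1=T, B1=F, B2=S, B2=E, B3=T, B3=F, B4=T, B4=F, B5=F, B6=S, B6=E, B7=T, B7=F, B8=T, B8=F, B9=S, B9=E, B10=F, B11=E, B12=F
uncovered (4 of 24): B5=T, B10=T, B11=S, B12=T

Answer: 4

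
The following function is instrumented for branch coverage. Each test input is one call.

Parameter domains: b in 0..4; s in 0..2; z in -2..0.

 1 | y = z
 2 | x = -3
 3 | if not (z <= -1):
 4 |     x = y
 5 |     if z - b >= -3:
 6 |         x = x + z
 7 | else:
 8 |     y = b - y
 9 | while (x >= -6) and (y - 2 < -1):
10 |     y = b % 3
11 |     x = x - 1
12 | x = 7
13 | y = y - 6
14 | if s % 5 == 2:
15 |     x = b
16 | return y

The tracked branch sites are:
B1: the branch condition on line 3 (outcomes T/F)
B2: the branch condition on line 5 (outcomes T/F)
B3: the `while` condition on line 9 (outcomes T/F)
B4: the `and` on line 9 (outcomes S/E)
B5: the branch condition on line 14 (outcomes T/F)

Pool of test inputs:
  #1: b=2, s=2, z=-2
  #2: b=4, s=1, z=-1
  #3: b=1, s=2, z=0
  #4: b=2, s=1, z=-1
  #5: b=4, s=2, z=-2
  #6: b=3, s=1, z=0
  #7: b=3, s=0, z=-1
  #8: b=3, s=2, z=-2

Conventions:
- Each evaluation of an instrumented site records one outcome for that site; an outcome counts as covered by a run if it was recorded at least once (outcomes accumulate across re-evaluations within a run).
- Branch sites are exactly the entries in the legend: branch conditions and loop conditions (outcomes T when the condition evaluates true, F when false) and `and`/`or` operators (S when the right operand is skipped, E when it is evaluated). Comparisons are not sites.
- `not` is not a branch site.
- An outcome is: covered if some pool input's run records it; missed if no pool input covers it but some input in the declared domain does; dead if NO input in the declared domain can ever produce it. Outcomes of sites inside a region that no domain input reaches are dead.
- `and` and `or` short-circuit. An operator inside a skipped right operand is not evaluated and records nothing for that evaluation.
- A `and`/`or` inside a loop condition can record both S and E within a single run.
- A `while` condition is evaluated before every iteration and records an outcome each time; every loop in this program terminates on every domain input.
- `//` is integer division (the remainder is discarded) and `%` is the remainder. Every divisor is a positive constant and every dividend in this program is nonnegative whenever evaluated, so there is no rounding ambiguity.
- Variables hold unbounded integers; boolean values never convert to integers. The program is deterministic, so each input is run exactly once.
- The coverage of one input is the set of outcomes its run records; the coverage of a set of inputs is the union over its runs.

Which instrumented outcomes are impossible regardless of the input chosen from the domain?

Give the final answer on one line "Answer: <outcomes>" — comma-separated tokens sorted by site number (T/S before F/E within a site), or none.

sweeping the full domain (45 inputs) for each outcome:
  reachable outcomes have witnesses, e.g. B1=T (e.g. b=0, s=0, z=0), B1=F (e.g. b=0, s=0, z=-2), B2=T (e.g. b=0, s=0, z=0), B2=F (e.g. b=4, s=0, z=0)

Answer: none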